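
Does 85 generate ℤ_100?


g generates ℤ_n iff gcd(g, n) = 1
gcd(85, 100) = 5
Since gcd = 5 ≠ 1, ⟨85⟩ has order 20 < 100, so 85 is not a generator.

No, 85 does not generate ℤ_100


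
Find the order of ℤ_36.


ℤ_n has n elements.

|ℤ_36| = 36


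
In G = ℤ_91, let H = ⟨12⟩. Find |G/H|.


|⟨12⟩| = n / gcd(12, 91) = 91 / 1 = 91
H is normal (ℤ_91 is abelian).
|G/H| = |G| / |H| = 91 / 91 = 1

|G/H| = 1


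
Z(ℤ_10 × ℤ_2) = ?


Z(G) = {g ∈ G | gx = xg for all x ∈ G}
Direct product of abelian groups is abelian, so Z(G) = G

Z(ℤ_10 × ℤ_2) = ℤ_10 × ℤ_2


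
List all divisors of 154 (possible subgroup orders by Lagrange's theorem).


Lagrange's theorem: |H| divides |G|
|G| = 154
Divisors of 154: 1, 2, 7, 11, 14, 22, 77, 154

Possible subgroup orders: {1, 2, 7, 11, 14, 22, 77, 154}


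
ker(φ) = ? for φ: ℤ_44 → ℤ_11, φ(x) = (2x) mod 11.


Kernel = preimage of identity
ker(φ) = {x ∈ ℤ_44 : 2x ≡ 0 (mod 11)}. Since 11 | 44, φ is well-defined. The kernel is the cyclic subgroup ⟨11⟩ of ℤ_44 (order 4), i.e. {0, 11, 22, 33}

ker(φ) = {0, 11, 22, 33}


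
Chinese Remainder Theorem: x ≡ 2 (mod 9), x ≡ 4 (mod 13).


m₁ = 9, m₂ = 13, gcd = 1, so CRT applies. M = m₁·m₂ = 117
Let M₁ = M/m₁ = 13, M₂ = M/m₂ = 9
Find y₁ ≡ M₁⁻¹ (mod m₁): 13⁻¹ ≡ 7 (mod 9)
Find y₂ ≡ M₂⁻¹ (mod m₂): 9⁻¹ ≡ 3 (mod 13)
x = a₁·M₁·y₁ + a₂·M₂·y₂ = 2·13·7 + 4·9·3 = 290
Reduce mod 117: x ≡ 56
Check: 56 mod 9 = 2 ✓, 56 mod 13 = 4 ✓

x ≡ 56 (mod 117)


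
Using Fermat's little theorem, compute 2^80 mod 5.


Fermat's little theorem: if p is prime and gcd(a,p)=1, then a^(p-1) ≡ 1 (mod p)
p = 5 is prime, gcd(2,5) = 1
Reduce exponent: 80 mod 4 = 0
So 2^80 ≡ 2^0 (mod 5)
2^0 = 1

2^80 ≡ 1 (mod 5)


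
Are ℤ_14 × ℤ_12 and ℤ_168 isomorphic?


Comparing ℤ_14 × ℤ_12 and ℤ_168:
gcd(14,12) = 2 ≠ 1. Max element order in ℤ_14×ℤ_12 is lcm(14,12) = 84 < 168, so it has no element of order 168

No, ℤ_14 × ℤ_12 ≇ ℤ_168


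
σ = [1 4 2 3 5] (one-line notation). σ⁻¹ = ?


To find σ⁻¹, swap domain and range:
σ(1) = 1 → σ⁻¹(1) = 1
σ(2) = 4 → σ⁻¹(4) = 2
σ(3) = 2 → σ⁻¹(2) = 3
σ(4) = 3 → σ⁻¹(3) = 4
σ(5) = 5 → σ⁻¹(5) = 5

σ⁻¹ = [1 3 4 2 5]


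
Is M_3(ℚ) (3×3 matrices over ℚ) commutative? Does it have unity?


Matrix multiplication is non-commutative for n ≥ 2; the identity matrix I is the unity; singular matrices give zero divisors, so not an integral domain
Commutative: No
Integral domain: No
Has unity: Yes

M_3(ℚ) (3×3 matrices over ℚ): Commutative=No, Unity=Yes


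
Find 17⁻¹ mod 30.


Use the extended Euclidean algorithm to write 1 = 17·s + 30·t; then s mod 30 is the inverse.
Euclidean algorithm:
  17 = 0·30 + 17
  30 = 1·17 + 13
  17 = 1·13 + 4
  13 = 3·4 + 1
  4 = 4·1 + 0
gcd(17,30) = 1
Back-substitution gives: 17·(-7) + 30·(4) = 1
So 17⁻¹ ≡ -7 ≡ 23 (mod 30)
Check: 17 × 23 = 391 ≡ 1 (mod 30) ✓

17⁻¹ ≡ 23 (mod 30)


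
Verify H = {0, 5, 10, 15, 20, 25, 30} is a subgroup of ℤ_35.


Subgroup test for H = {0, 5, 10, 15, 20, 25, 30} in (ℤ_35, +):
(1) 0 ∈ H? Yes
(2) Closure: for all a,b ∈ H, (a+b) mod 35 ∈ H? Yes
(3) Inverses: for all a ∈ H, -a mod 35 ∈ H? Yes

Yes, H is a subgroup of ℤ_35


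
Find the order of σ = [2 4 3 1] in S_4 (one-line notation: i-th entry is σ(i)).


Cycle decomposition: (1 2 4)
Cycle lengths: 3
Order = lcm(3) = 3

ord(σ) = 3


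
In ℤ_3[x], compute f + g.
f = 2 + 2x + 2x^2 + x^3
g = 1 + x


Add coefficients mod 3:
x^0: 2 + 1 = 0 (mod 3)
x^1: 2 + 1 = 0 (mod 3)
x^2: 2 + 0 = 2 (mod 3)
x^3: 1 + 0 = 1 (mod 3)
Result: 2x^2 + x^3

f + g = 2x^2 + x^3


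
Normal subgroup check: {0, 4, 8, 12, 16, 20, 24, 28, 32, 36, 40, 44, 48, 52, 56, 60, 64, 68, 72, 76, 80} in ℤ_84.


H = {0, 4, 8, 12, 16, 20, 24, 28, 32, 36, 40, 44, 48, 52, 56, 60, 64, 68, 72, 76, 80} in ℤ_84
ℤ_84 is abelian; every subgroup of an abelian group is normal

Yes, normal subgroup


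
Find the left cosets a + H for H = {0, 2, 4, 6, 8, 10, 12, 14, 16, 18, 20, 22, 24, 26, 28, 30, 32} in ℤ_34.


H = {0, 2, 4, 6, 8, 10, 12, 14, 16, 18, 20, 22, 24, 26, 28, 30, 32}, |H| = 17
Number of cosets = |G|/|H| = 34/17 = 2
0 + H = {0, 2, 4, 6, 8, 10, 12, 14, 16, 18, 20, 22, 24, 26, 28, 30, 32}
1 + H = {1, 3, 5, 7, 9, 11, 13, 15, 17, 19, 21, 23, 25, 27, 29, 31, 33}

Cosets: 0+H={0,2,4,6,8,10,12,14,16,18,20,22,24,26,28,30,32}; 1+H={1,3,5,7,9,11,13,15,17,19,21,23,25,27,29,31,33}


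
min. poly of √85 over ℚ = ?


√85 satisfies x² - 85 = 0, irreducible over ℚ since 85 is squarefree

Minimal polynomial: x² - 85


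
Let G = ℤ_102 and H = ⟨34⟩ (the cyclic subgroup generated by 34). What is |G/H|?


|⟨34⟩| = n / gcd(34, 102) = 102 / 34 = 3
H is normal (ℤ_102 is abelian).
|G/H| = |G| / |H| = 102 / 3 = 34

|G/H| = 34


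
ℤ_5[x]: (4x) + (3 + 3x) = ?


Add coefficients mod 5:
x^0: 0 + 3 = 3 (mod 5)
x^1: 4 + 3 = 2 (mod 5)
Result: 3 + 2x

f + g = 3 + 2x


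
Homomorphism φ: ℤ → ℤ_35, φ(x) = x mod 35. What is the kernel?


Kernel = preimage of identity
ker(φ) = {x ∈ ℤ : x ≡ 0 (mod 35)} = 35ℤ = {0, ±35, ±70, ...}

ker(φ) = 35ℤ


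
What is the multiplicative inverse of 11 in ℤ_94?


Use the extended Euclidean algorithm to write 1 = 11·s + 94·t; then s mod 94 is the inverse.
Euclidean algorithm:
  11 = 0·94 + 11
  94 = 8·11 + 6
  11 = 1·6 + 5
  6 = 1·5 + 1
  5 = 5·1 + 0
gcd(11,94) = 1
Back-substitution gives: 11·(-17) + 94·(2) = 1
So 11⁻¹ ≡ -17 ≡ 77 (mod 94)
Check: 11 × 77 = 847 ≡ 1 (mod 94) ✓

11⁻¹ ≡ 77 (mod 94)


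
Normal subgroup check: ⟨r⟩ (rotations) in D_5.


H = ⟨r⟩ (rotations) in D_5
The rotation subgroup ⟨r⟩ has index 2 in D_5, so it is normal

Yes, normal subgroup


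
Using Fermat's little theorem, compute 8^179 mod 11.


Fermat's little theorem: if p is prime and gcd(a,p)=1, then a^(p-1) ≡ 1 (mod p)
p = 11 is prime, gcd(8,11) = 1
Reduce exponent: 179 mod 10 = 9
So 8^179 ≡ 8^9 (mod 11)
8^9 mod 11 = 7

8^179 ≡ 7 (mod 11)


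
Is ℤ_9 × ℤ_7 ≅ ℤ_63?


Comparing ℤ_9 × ℤ_7 and ℤ_63:
gcd(9,7) = 1, so ℤ_9 × ℤ_7 ≅ ℤ_63 (CRT)

Yes, ℤ_9 × ℤ_7 ≅ ℤ_63


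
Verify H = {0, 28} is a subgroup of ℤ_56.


Subgroup test for H = {0, 28} in (ℤ_56, +):
(1) 0 ∈ H? Yes
(2) Closure: for all a,b ∈ H, (a+b) mod 56 ∈ H? Yes
(3) Inverses: for all a ∈ H, -a mod 56 ∈ H? Yes

Yes, H is a subgroup of ℤ_56


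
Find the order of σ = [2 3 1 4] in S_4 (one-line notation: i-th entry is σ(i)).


Cycle decomposition: (1 2 3)
Cycle lengths: 3
Order = lcm(3) = 3

ord(σ) = 3


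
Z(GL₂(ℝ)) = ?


Z(G) = {g ∈ G | gx = xg for all x ∈ G}
Only scalar multiples of the identity commute with all invertible matrices

Z(GL₂(ℝ)) = {aI : a ∈ ℝ, a ≠ 0}


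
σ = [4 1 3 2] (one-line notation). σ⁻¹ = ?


To find σ⁻¹, swap domain and range:
σ(1) = 4 → σ⁻¹(4) = 1
σ(2) = 1 → σ⁻¹(1) = 2
σ(3) = 3 → σ⁻¹(3) = 3
σ(4) = 2 → σ⁻¹(2) = 4

σ⁻¹ = [2 4 3 1]


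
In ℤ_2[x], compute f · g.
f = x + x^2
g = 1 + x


Expand and collect like terms; reduce coefficients mod 2:
x^0: 0·1 = 0 ≡ 0 (mod 2)
x^1: 0·1 + 1·1 = 1 ≡ 1 (mod 2)
x^2: 1·1 + 1·1 = 2 ≡ 0 (mod 2)
x^3: 1·1 = 1 ≡ 1 (mod 2)
Result: x + x^3

f · g = x + x^3


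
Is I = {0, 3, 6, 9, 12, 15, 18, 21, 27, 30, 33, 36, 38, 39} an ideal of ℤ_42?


Check ideal conditions for I = {0, 3, 6, 9, 12, 15, 18, 21, 27, 30, 33, 36, 38, 39} in ℤ_42:
(1) I is an additive subgroup? No
(2) For r ∈ ℤ_42 and a ∈ I: r·a ∈ I? No  [counterexample: r=2, a=12, r·a mod 42 = 24 ∉ I]

No, I is not an ideal of ℤ_42


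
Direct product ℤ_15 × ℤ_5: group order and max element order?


|ℤ_15 × ℤ_5| = 15 × 5 = 75
Max element order = lcm(15,5) = 15
Cyclic? No (gcd=5)

|ℤ_15×ℤ_5| = 75, max element order = 15


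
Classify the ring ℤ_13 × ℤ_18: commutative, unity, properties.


Direct product ring; commutative with unity (1,1); but (1,0)·(0,1) = (0,0) gives zero divisors, so not an integral domain
Commutative: Yes
Integral domain: No
Has unity: Yes

ℤ_13 × ℤ_18: Commutative=Yes, Unity=Yes


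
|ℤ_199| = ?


ℤ_n has n elements.

|ℤ_199| = 199


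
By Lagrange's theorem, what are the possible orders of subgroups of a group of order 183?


Lagrange's theorem: |H| divides |G|
|G| = 183
Divisors of 183: 1, 3, 61, 183

Possible subgroup orders: {1, 3, 61, 183}


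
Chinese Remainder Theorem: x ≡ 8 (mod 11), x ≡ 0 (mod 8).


m₁ = 11, m₂ = 8, gcd = 1, so CRT applies. M = m₁·m₂ = 88
Let M₁ = M/m₁ = 8, M₂ = M/m₂ = 11
Find y₁ ≡ M₁⁻¹ (mod m₁): 8⁻¹ ≡ 7 (mod 11)
Find y₂ ≡ M₂⁻¹ (mod m₂): 11⁻¹ ≡ 3 (mod 8)
x = a₁·M₁·y₁ + a₂·M₂·y₂ = 8·8·7 + 0·11·3 = 448
Reduce mod 88: x ≡ 8
Check: 8 mod 11 = 8 ✓, 8 mod 8 = 0 ✓

x ≡ 8 (mod 88)


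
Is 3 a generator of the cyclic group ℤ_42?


g generates ℤ_n iff gcd(g, n) = 1
gcd(3, 42) = 3
Since gcd = 3 ≠ 1, ⟨3⟩ has order 14 < 42, so 3 is not a generator.

No, 3 does not generate ℤ_42


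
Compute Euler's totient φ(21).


φ(n) = count of k ∈ {1,...,n} with gcd(k,n)=1
Coprimes to 21: {1, 2, 4, 5, 8, 10, 11, 13, 16, 17, 19, 20}
Count: 12

φ(21) = 12


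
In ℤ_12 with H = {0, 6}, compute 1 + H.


1 + H = {1 + h (mod 12) : h ∈ H}
1+0=1, 1+6=7

1 + H = {1, 7}


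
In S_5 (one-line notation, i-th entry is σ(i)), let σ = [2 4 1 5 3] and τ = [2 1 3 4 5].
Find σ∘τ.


σ∘τ: apply τ first, then σ
1 →τ 2 →σ 4
2 →τ 1 →σ 2
3 →τ 3 →σ 1
4 →τ 4 →σ 5
5 →τ 5 →σ 3

σ∘τ = [4 2 1 5 3]


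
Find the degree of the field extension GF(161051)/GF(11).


GF(161051) = GF(11^5), so the extension degree is 5

[GF(161051)/GF(11)] = 5


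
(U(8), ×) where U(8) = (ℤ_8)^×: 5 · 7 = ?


Operation: multiplication mod 8
5 · 7 = (a × b) mod 8 with a = 5, b = 7

5 · 7 = 3


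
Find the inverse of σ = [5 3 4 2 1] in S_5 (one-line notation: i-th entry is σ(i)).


To find σ⁻¹, swap domain and range:
σ(1) = 5 → σ⁻¹(5) = 1
σ(2) = 3 → σ⁻¹(3) = 2
σ(3) = 4 → σ⁻¹(4) = 3
σ(4) = 2 → σ⁻¹(2) = 4
σ(5) = 1 → σ⁻¹(1) = 5

σ⁻¹ = [5 4 2 3 1]


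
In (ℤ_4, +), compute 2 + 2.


Operation: addition mod 4
2 + 2 = (a + b) mod 4 with a = 2, b = 2

2 + 2 = 0


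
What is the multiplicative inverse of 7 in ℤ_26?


Use the extended Euclidean algorithm to write 1 = 7·s + 26·t; then s mod 26 is the inverse.
Euclidean algorithm:
  7 = 0·26 + 7
  26 = 3·7 + 5
  7 = 1·5 + 2
  5 = 2·2 + 1
  2 = 2·1 + 0
gcd(7,26) = 1
Back-substitution gives: 7·(-11) + 26·(3) = 1
So 7⁻¹ ≡ -11 ≡ 15 (mod 26)
Check: 7 × 15 = 105 ≡ 1 (mod 26) ✓

7⁻¹ ≡ 15 (mod 26)


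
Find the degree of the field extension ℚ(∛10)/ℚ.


∛10 has minimal polynomial x³ - 10 (irreducible over ℚ since 10 is not a perfect cube)

[ℚ(∛10)/ℚ] = 3


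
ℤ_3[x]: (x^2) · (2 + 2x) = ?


Expand and collect like terms; reduce coefficients mod 3:
x^0: 0·2 = 0 ≡ 0 (mod 3)
x^1: 0·2 + 0·2 = 0 ≡ 0 (mod 3)
x^2: 0·2 + 1·2 = 2 ≡ 2 (mod 3)
x^3: 1·2 = 2 ≡ 2 (mod 3)
Result: 2x^2 + 2x^3

f · g = 2x^2 + 2x^3


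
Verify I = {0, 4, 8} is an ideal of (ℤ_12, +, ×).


Check ideal conditions for I = {0, 4, 8} in ℤ_12:
(1) I is an additive subgroup? Yes
(2) For r ∈ ℤ_12 and a ∈ I: r·a ∈ I? Yes

Yes, I is an ideal of ℤ_12


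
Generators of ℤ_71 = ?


g generates ℤ_n iff gcd(g,n) = 1
Prime factors of 71: 71
Generators are g ∈ {1,...,70} not divisible by any of these primes.
Generators: {1, 2, 3, 4, 5, 6, 7, 8, 9, 10, 11, 12, 13, 14, 15, 16, 17, 18, 19, 20, 21, 22, 23, 24, 25, 26, 27, 28, 29, 30, 31, 32, 33, 34, 35, 36, 37, 38, 39, 40, 41, 42, 43, 44, 45, 46, 47, 48, 49, 50, 51, 52, 53, 54, 55, 56, 57, 58, 59, 60, 61, 62, 63, 64, 65, 66, 67, 68, 69, 70}
Number of generators = φ(71) = 70

Generators of ℤ_71 = {1, 2, 3, 4, 5, 6, 7, 8, 9, 10, 11, 12, 13, 14, 15, 16, 17, 18, 19, 20, 21, 22, 23, 24, 25, 26, 27, 28, 29, 30, 31, 32, 33, 34, 35, 36, 37, 38, 39, 40, 41, 42, 43, 44, 45, 46, 47, 48, 49, 50, 51, 52, 53, 54, 55, 56, 57, 58, 59, 60, 61, 62, 63, 64, 65, 66, 67, 68, 69, 70}


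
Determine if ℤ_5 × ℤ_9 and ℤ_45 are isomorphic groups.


Comparing ℤ_5 × ℤ_9 and ℤ_45:
gcd(5,9) = 1, so ℤ_5 × ℤ_9 ≅ ℤ_45 (CRT)

Yes, ℤ_5 × ℤ_9 ≅ ℤ_45


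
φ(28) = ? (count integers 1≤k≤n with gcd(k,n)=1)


φ(n) = count of k ∈ {1,...,n} with gcd(k,n)=1
Coprimes to 28: {1, 3, 5, 9, 11, 13, 15, 17, 19, 23, 25, 27}
Count: 12

φ(28) = 12


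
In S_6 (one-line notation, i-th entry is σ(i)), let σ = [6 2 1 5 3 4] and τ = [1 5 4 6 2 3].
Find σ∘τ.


σ∘τ: apply τ first, then σ
1 →τ 1 →σ 6
2 →τ 5 →σ 3
3 →τ 4 →σ 5
4 →τ 6 →σ 4
5 →τ 2 →σ 2
6 →τ 3 →σ 1

σ∘τ = [6 3 5 4 2 1]


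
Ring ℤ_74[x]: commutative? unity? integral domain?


ℤ_74 has zero divisors (2·37 ≡ 0), and these lift to constant zero divisors in ℤ_74[x]; so not an integral domain
Commutative: Yes
Integral domain: No
Has unity: Yes

ℤ_74[x]: Commutative=Yes, Unity=Yes


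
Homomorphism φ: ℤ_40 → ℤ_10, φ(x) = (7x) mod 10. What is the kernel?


Kernel = preimage of identity
ker(φ) = {x ∈ ℤ_40 : 7x ≡ 0 (mod 10)}. Since 10 | 40, φ is well-defined. The kernel is the cyclic subgroup ⟨10⟩ of ℤ_40 (order 4), i.e. {0, 10, 20, 30}

ker(φ) = {0, 10, 20, 30}


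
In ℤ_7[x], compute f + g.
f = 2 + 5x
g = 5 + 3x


Add coefficients mod 7:
x^0: 2 + 5 = 0 (mod 7)
x^1: 5 + 3 = 1 (mod 7)
Result: x

f + g = x


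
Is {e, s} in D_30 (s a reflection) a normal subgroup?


H = {e, s} in D_30 (s a reflection)
r·s·r⁻¹ = sr⁻² ≠ s for n ≥ 3, so {e, s} is not closed under conjugation

No, not a normal subgroup


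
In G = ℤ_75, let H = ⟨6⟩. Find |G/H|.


|⟨6⟩| = n / gcd(6, 75) = 75 / 3 = 25
H is normal (ℤ_75 is abelian).
|G/H| = |G| / |H| = 75 / 25 = 3

|G/H| = 3


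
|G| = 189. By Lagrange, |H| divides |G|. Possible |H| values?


Lagrange's theorem: |H| divides |G|
|G| = 189
Divisors of 189: 1, 3, 7, 9, 21, 27, 63, 189

Possible subgroup orders: {1, 3, 7, 9, 21, 27, 63, 189}


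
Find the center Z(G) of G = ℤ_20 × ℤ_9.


Z(G) = {g ∈ G | gx = xg for all x ∈ G}
Direct product of abelian groups is abelian, so Z(G) = G

Z(ℤ_20 × ℤ_9) = ℤ_20 × ℤ_9


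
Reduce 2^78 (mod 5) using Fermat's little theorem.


Fermat's little theorem: if p is prime and gcd(a,p)=1, then a^(p-1) ≡ 1 (mod p)
p = 5 is prime, gcd(2,5) = 1
Reduce exponent: 78 mod 4 = 2
So 2^78 ≡ 2^2 (mod 5)
2^2 mod 5 = 4

2^78 ≡ 4 (mod 5)


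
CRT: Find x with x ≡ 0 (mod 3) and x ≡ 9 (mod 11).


m₁ = 3, m₂ = 11, gcd = 1, so CRT applies. M = m₁·m₂ = 33
Let M₁ = M/m₁ = 11, M₂ = M/m₂ = 3
Find y₁ ≡ M₁⁻¹ (mod m₁): 11⁻¹ ≡ 2 (mod 3)
Find y₂ ≡ M₂⁻¹ (mod m₂): 3⁻¹ ≡ 4 (mod 11)
x = a₁·M₁·y₁ + a₂·M₂·y₂ = 0·11·2 + 9·3·4 = 108
Reduce mod 33: x ≡ 9
Check: 9 mod 3 = 0 ✓, 9 mod 11 = 9 ✓

x ≡ 9 (mod 33)


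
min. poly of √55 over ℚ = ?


√55 satisfies x² - 55 = 0, irreducible over ℚ since 55 is squarefree

Minimal polynomial: x² - 55


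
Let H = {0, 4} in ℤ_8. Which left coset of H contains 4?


4 + H = {4 + h (mod 8) : h ∈ H}
4+0=4, 4+4=0
4 + H = {0, 4} = 0 + H

4 + H = {0, 4}


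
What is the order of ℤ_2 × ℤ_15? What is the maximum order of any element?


|ℤ_2 × ℤ_15| = 2 × 15 = 30
Max element order = lcm(2,15) = 30
Cyclic? Yes (gcd=1)

|ℤ_2×ℤ_15| = 30, max element order = 30


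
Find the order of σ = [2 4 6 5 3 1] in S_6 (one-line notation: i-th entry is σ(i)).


Cycle decomposition: (1 2 4 5 3 6)
Cycle lengths: 6
Order = lcm(6) = 6

ord(σ) = 6


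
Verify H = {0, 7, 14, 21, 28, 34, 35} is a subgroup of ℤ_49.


Subgroup test for H = {0, 7, 14, 21, 28, 34, 35} in (ℤ_49, +):
(1) 0 ∈ H? Yes
(2) Closure: for all a,b ∈ H, (a+b) mod 49 ∈ H? No  [counterexample: 7 + 34 = 41 ∉ H]
(3) Inverses: for all a ∈ H, -a mod 49 ∈ H? No

No, H is not a subgroup of ℤ_49


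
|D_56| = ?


|D_n| = 2n (n rotations and n reflections)
|D_56| = 2×56 = 112

|D_56| = 112


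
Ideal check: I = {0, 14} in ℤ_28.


Check ideal conditions for I = {0, 14} in ℤ_28:
(1) I is an additive subgroup? Yes
(2) For r ∈ ℤ_28 and a ∈ I: r·a ∈ I? Yes

Yes, I is an ideal of ℤ_28


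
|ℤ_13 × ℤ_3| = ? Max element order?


|ℤ_13 × ℤ_3| = 13 × 3 = 39
Max element order = lcm(13,3) = 39
Cyclic? Yes (gcd=1)

|ℤ_13×ℤ_3| = 39, max element order = 39


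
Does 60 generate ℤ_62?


g generates ℤ_n iff gcd(g, n) = 1
gcd(60, 62) = 2
Since gcd = 2 ≠ 1, ⟨60⟩ has order 31 < 62, so 60 is not a generator.

No, 60 does not generate ℤ_62


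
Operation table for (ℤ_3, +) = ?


Elements: {0, 1, 2}
Operation: addition mod 3
Entry (a, b) = (a + b) mod 3

Cayley table:
  | 0 | 1 | 2
0 | 0 | 1 | 2
1 | 1 | 2 | 0
2 | 2 | 0 | 1


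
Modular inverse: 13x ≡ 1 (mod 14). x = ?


Use the extended Euclidean algorithm to write 1 = 13·s + 14·t; then s mod 14 is the inverse.
Euclidean algorithm:
  13 = 0·14 + 13
  14 = 1·13 + 1
  13 = 13·1 + 0
gcd(13,14) = 1
Back-substitution gives: 13·(-1) + 14·(1) = 1
So 13⁻¹ ≡ -1 ≡ 13 (mod 14)
Check: 13 × 13 = 169 ≡ 1 (mod 14) ✓

13⁻¹ ≡ 13 (mod 14)


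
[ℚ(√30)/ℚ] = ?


√30 has minimal polynomial x² - 30 (irreducible over ℚ since 30 is squarefree)

[ℚ(√30)/ℚ] = 2


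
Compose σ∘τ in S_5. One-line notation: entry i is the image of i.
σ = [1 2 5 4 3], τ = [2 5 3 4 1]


σ∘τ: apply τ first, then σ
1 →τ 2 →σ 2
2 →τ 5 →σ 3
3 →τ 3 →σ 5
4 →τ 4 →σ 4
5 →τ 1 →σ 1

σ∘τ = [2 3 5 4 1]


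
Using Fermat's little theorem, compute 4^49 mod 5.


Fermat's little theorem: if p is prime and gcd(a,p)=1, then a^(p-1) ≡ 1 (mod p)
p = 5 is prime, gcd(4,5) = 1
Reduce exponent: 49 mod 4 = 1
So 4^49 ≡ 4^1 (mod 5)
4^1 mod 5 = 4

4^49 ≡ 4 (mod 5)


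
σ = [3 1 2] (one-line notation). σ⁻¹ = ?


To find σ⁻¹, swap domain and range:
σ(1) = 3 → σ⁻¹(3) = 1
σ(2) = 1 → σ⁻¹(1) = 2
σ(3) = 2 → σ⁻¹(2) = 3

σ⁻¹ = [2 3 1]


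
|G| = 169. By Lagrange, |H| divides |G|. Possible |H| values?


Lagrange's theorem: |H| divides |G|
|G| = 169
Divisors of 169: 1, 13, 169

Possible subgroup orders: {1, 13, 169}


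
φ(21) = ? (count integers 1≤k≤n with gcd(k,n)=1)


φ(n) = count of k ∈ {1,...,n} with gcd(k,n)=1
Coprimes to 21: {1, 2, 4, 5, 8, 10, 11, 13, 16, 17, 19, 20}
Count: 12

φ(21) = 12


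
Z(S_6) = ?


Z(G) = {g ∈ G | gx = xg for all x ∈ G}
S_n is non-abelian for n ≥ 3; Z(S_6) is trivial

Z(S_6) = {e}


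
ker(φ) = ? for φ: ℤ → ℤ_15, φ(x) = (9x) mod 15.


Kernel = preimage of identity
ker(φ) = {x ∈ ℤ : 9x ≡ 0 (mod 15)}. gcd(9,15) = 3, so 9x ≡ 0 (mod 15) ⟺ x ≡ 0 (mod 15/3 = 5). Hence ker(φ) = 5ℤ

ker(φ) = 5ℤ


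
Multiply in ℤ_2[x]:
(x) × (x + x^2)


Expand and collect like terms; reduce coefficients mod 2:
x^0: 0·0 = 0 ≡ 0 (mod 2)
x^1: 0·1 + 1·0 = 0 ≡ 0 (mod 2)
x^2: 0·1 + 1·1 = 1 ≡ 1 (mod 2)
x^3: 1·1 = 1 ≡ 1 (mod 2)
Result: x^2 + x^3

f · g = x^2 + x^3


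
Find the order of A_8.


|A_n| = n!/2 (even permutations)
|A_8| = 8!/2 = 40320/2 = 20160

|A_8| = 20160


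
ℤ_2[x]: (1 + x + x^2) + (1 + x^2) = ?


Add coefficients mod 2:
x^0: 1 + 1 = 0 (mod 2)
x^1: 1 + 0 = 1 (mod 2)
x^2: 1 + 1 = 0 (mod 2)
Result: x

f + g = x


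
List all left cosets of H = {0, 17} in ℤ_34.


H = {0, 17}, |H| = 2
Number of cosets = |G|/|H| = 34/2 = 17
0 + H = {0, 17}
1 + H = {1, 18}
2 + H = {2, 19}
3 + H = {3, 20}
4 + H = {4, 21}
5 + H = {5, 22}
6 + H = {6, 23}
7 + H = {7, 24}
8 + H = {8, 25}
9 + H = {9, 26}
10 + H = {10, 27}
11 + H = {11, 28}
12 + H = {12, 29}
13 + H = {13, 30}
14 + H = {14, 31}
15 + H = {15, 32}
16 + H = {16, 33}

Cosets: 0+H={0,17}; 1+H={1,18}; 2+H={2,19}; 3+H={3,20}; 4+H={4,21}; 5+H={5,22}; 6+H={6,23}; 7+H={7,24}; 8+H={8,25}; 9+H={9,26}; 10+H={10,27}; 11+H={11,28}; 12+H={12,29}; 13+H={13,30}; 14+H={14,31}; 15+H={15,32}; 16+H={16,33}


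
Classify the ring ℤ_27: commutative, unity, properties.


ℤ_27 is a commutative ring with unity 1; 27 = 3×9 is composite, so 3·9 ≡ 0 gives zero divisors (not an integral domain)
Commutative: Yes
Integral domain: No
Has unity: Yes

ℤ_27: Commutative=Yes, Unity=Yes


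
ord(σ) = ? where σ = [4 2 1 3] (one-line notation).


Cycle decomposition: (1 4 3)
Cycle lengths: 3
Order = lcm(3) = 3

ord(σ) = 3


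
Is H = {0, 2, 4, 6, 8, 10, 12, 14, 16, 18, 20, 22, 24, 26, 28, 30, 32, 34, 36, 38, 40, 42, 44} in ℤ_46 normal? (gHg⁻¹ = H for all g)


H = {0, 2, 4, 6, 8, 10, 12, 14, 16, 18, 20, 22, 24, 26, 28, 30, 32, 34, 36, 38, 40, 42, 44} in ℤ_46
ℤ_46 is abelian; every subgroup of an abelian group is normal

Yes, normal subgroup


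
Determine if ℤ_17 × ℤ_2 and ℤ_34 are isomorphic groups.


Comparing ℤ_17 × ℤ_2 and ℤ_34:
gcd(17,2) = 1, so ℤ_17 × ℤ_2 ≅ ℤ_34 (CRT)

Yes, ℤ_17 × ℤ_2 ≅ ℤ_34


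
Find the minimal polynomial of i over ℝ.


i satisfies x² + 1 = 0, irreducible over ℝ

Minimal polynomial: x² + 1


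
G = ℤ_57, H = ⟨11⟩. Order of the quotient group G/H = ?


|⟨11⟩| = n / gcd(11, 57) = 57 / 1 = 57
H is normal (ℤ_57 is abelian).
|G/H| = |G| / |H| = 57 / 57 = 1

|G/H| = 1


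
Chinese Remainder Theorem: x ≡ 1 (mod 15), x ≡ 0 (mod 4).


m₁ = 15, m₂ = 4, gcd = 1, so CRT applies. M = m₁·m₂ = 60
Let M₁ = M/m₁ = 4, M₂ = M/m₂ = 15
Find y₁ ≡ M₁⁻¹ (mod m₁): 4⁻¹ ≡ 4 (mod 15)
Find y₂ ≡ M₂⁻¹ (mod m₂): 15⁻¹ ≡ 3 (mod 4)
x = a₁·M₁·y₁ + a₂·M₂·y₂ = 1·4·4 + 0·15·3 = 16
Reduce mod 60: x ≡ 16
Check: 16 mod 15 = 1 ✓, 16 mod 4 = 0 ✓

x ≡ 16 (mod 60)


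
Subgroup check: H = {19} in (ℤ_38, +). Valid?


Subgroup test for H = {19} in (ℤ_38, +):
(1) 0 ∈ H? No
(2) Closure: for all a,b ∈ H, (a+b) mod 38 ∈ H? No  [counterexample: 19 + 19 = 0 ∉ H]
(3) Inverses: for all a ∈ H, -a mod 38 ∈ H? Yes

No, H is not a subgroup of ℤ_38


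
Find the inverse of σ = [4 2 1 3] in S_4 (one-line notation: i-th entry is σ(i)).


To find σ⁻¹, swap domain and range:
σ(1) = 4 → σ⁻¹(4) = 1
σ(2) = 2 → σ⁻¹(2) = 2
σ(3) = 1 → σ⁻¹(1) = 3
σ(4) = 3 → σ⁻¹(3) = 4

σ⁻¹ = [3 2 4 1]


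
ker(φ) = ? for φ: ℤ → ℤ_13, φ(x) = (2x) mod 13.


Kernel = preimage of identity
ker(φ) = {x ∈ ℤ : 2x ≡ 0 (mod 13)}. gcd(2,13) = 1, so 2x ≡ 0 (mod 13) ⟺ x ≡ 0 (mod 13/1 = 13). Hence ker(φ) = 13ℤ

ker(φ) = 13ℤ


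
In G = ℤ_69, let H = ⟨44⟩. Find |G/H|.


|⟨44⟩| = n / gcd(44, 69) = 69 / 1 = 69
H is normal (ℤ_69 is abelian).
|G/H| = |G| / |H| = 69 / 69 = 1

|G/H| = 1


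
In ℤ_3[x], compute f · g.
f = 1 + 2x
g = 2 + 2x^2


Expand and collect like terms; reduce coefficients mod 3:
x^0: 1·2 = 2 ≡ 2 (mod 3)
x^1: 1·0 + 2·2 = 4 ≡ 1 (mod 3)
x^2: 1·2 + 2·0 = 2 ≡ 2 (mod 3)
x^3: 2·2 = 4 ≡ 1 (mod 3)
Result: 2 + x + 2x^2 + x^3

f · g = 2 + x + 2x^2 + x^3


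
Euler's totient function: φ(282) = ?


Factor n: 282 = 2 × 3 × 47
φ(n) = n · ∏(1 - 1/p) over distinct primes p | n
φ(282) = 282 · (1 - 1/2) · (1 - 1/3) · (1 - 1/47) = 92

φ(282) = 92


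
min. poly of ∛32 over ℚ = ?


∛32 satisfies x³ - 32 = 0, irreducible over ℚ (no rational root; 32 is not a perfect cube)

Minimal polynomial: x³ - 32


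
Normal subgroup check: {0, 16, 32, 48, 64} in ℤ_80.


H = {0, 16, 32, 48, 64} in ℤ_80
ℤ_80 is abelian; every subgroup of an abelian group is normal

Yes, normal subgroup


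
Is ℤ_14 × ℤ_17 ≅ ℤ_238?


Comparing ℤ_14 × ℤ_17 and ℤ_238:
gcd(14,17) = 1, so ℤ_14 × ℤ_17 ≅ ℤ_238 (CRT)

Yes, ℤ_14 × ℤ_17 ≅ ℤ_238


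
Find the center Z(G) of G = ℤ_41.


Z(G) = {g ∈ G | gx = xg for all x ∈ G}
ℤ_41 is abelian, so Z(G) = G

Z(ℤ_41) = ℤ_41


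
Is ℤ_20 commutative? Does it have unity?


ℤ_20 is a commutative ring with unity 1; 20 = 2×10 is composite, so 2·10 ≡ 0 gives zero divisors (not an integral domain)
Commutative: Yes
Integral domain: No
Has unity: Yes

ℤ_20: Commutative=Yes, Unity=Yes


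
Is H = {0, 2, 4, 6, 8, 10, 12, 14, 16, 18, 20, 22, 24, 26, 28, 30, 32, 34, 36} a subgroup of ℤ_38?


Subgroup test for H = {0, 2, 4, 6, 8, 10, 12, 14, 16, 18, 20, 22, 24, 26, 28, 30, 32, 34, 36} in (ℤ_38, +):
(1) 0 ∈ H? Yes
(2) Closure: for all a,b ∈ H, (a+b) mod 38 ∈ H? Yes
(3) Inverses: for all a ∈ H, -a mod 38 ∈ H? Yes

Yes, H is a subgroup of ℤ_38


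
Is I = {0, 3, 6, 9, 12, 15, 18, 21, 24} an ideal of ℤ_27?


Check ideal conditions for I = {0, 3, 6, 9, 12, 15, 18, 21, 24} in ℤ_27:
(1) I is an additive subgroup? Yes
(2) For r ∈ ℤ_27 and a ∈ I: r·a ∈ I? Yes

Yes, I is an ideal of ℤ_27


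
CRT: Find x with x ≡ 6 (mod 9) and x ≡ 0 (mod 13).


m₁ = 9, m₂ = 13, gcd = 1, so CRT applies. M = m₁·m₂ = 117
Let M₁ = M/m₁ = 13, M₂ = M/m₂ = 9
Find y₁ ≡ M₁⁻¹ (mod m₁): 13⁻¹ ≡ 7 (mod 9)
Find y₂ ≡ M₂⁻¹ (mod m₂): 9⁻¹ ≡ 3 (mod 13)
x = a₁·M₁·y₁ + a₂·M₂·y₂ = 6·13·7 + 0·9·3 = 546
Reduce mod 117: x ≡ 78
Check: 78 mod 9 = 6 ✓, 78 mod 13 = 0 ✓

x ≡ 78 (mod 117)


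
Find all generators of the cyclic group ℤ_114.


g generates ℤ_n iff gcd(g,n) = 1
Prime factors of 114: 2, 3, 19
Generators are g ∈ {1,...,113} not divisible by any of these primes.
Generators: {1, 5, 7, 11, 13, 17, 23, 25, 29, 31, 35, 37, 41, 43, 47, 49, 53, 55, 59, 61, 65, 67, 71, 73, 77, 79, 83, 85, 89, 91, 97, 101, 103, 107, 109, 113}
Number of generators = φ(114) = 36

Generators of ℤ_114 = {1, 5, 7, 11, 13, 17, 23, 25, 29, 31, 35, 37, 41, 43, 47, 49, 53, 55, 59, 61, 65, 67, 71, 73, 77, 79, 83, 85, 89, 91, 97, 101, 103, 107, 109, 113}


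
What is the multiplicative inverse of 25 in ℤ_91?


Use the extended Euclidean algorithm to write 1 = 25·s + 91·t; then s mod 91 is the inverse.
Euclidean algorithm:
  25 = 0·91 + 25
  91 = 3·25 + 16
  25 = 1·16 + 9
  16 = 1·9 + 7
  9 = 1·7 + 2
  7 = 3·2 + 1
  2 = 2·1 + 0
gcd(25,91) = 1
Back-substitution gives: 25·(-40) + 91·(11) = 1
So 25⁻¹ ≡ -40 ≡ 51 (mod 91)
Check: 25 × 51 = 1275 ≡ 1 (mod 91) ✓

25⁻¹ ≡ 51 (mod 91)


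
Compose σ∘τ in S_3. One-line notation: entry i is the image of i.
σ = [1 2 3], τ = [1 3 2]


σ∘τ: apply τ first, then σ
1 →τ 1 →σ 1
2 →τ 3 →σ 3
3 →τ 2 →σ 2

σ∘τ = [1 3 2]


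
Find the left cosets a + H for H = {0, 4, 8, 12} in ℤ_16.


H = {0, 4, 8, 12}, |H| = 4
Number of cosets = |G|/|H| = 16/4 = 4
0 + H = {0, 4, 8, 12}
1 + H = {1, 5, 9, 13}
2 + H = {2, 6, 10, 14}
3 + H = {3, 7, 11, 15}

Cosets: 0+H={0,4,8,12}; 1+H={1,5,9,13}; 2+H={2,6,10,14}; 3+H={3,7,11,15}


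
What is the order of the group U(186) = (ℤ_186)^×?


U(n) is the group of units mod n; |U(n)| = φ(n)
|U(186)| = φ(186) = 60

|U(186) = (ℤ_186)^×| = 60


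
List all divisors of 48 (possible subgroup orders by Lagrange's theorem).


Lagrange's theorem: |H| divides |G|
|G| = 48
Divisors of 48: 1, 2, 3, 4, 6, 8, 12, 16, 24, 48

Possible subgroup orders: {1, 2, 3, 4, 6, 8, 12, 16, 24, 48}


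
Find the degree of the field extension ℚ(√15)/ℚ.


√15 has minimal polynomial x² - 15 (irreducible over ℚ since 15 is squarefree)

[ℚ(√15)/ℚ] = 2


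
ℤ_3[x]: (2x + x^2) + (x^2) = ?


Add coefficients mod 3:
x^0: 0 + 0 = 0 (mod 3)
x^1: 2 + 0 = 2 (mod 3)
x^2: 1 + 1 = 2 (mod 3)
Result: 2x + 2x^2

f + g = 2x + 2x^2


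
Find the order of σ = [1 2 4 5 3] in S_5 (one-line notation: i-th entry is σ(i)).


Cycle decomposition: (3 4 5)
Cycle lengths: 3
Order = lcm(3) = 3

ord(σ) = 3


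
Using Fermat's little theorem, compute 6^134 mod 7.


Fermat's little theorem: if p is prime and gcd(a,p)=1, then a^(p-1) ≡ 1 (mod p)
p = 7 is prime, gcd(6,7) = 1
Reduce exponent: 134 mod 6 = 2
So 6^134 ≡ 6^2 (mod 7)
6^2 mod 7 = 1

6^134 ≡ 1 (mod 7)


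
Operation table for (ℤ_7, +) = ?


Elements: {0, 1, 2, 3, 4, 5, 6}
Operation: addition mod 7
Entry (a, b) = (a + b) mod 7

Cayley table:
  | 0 | 1 | 2 | 3 | 4 | 5 | 6
0 | 0 | 1 | 2 | 3 | 4 | 5 | 6
1 | 1 | 2 | 3 | 4 | 5 | 6 | 0
2 | 2 | 3 | 4 | 5 | 6 | 0 | 1
3 | 3 | 4 | 5 | 6 | 0 | 1 | 2
4 | 4 | 5 | 6 | 0 | 1 | 2 | 3
5 | 5 | 6 | 0 | 1 | 2 | 3 | 4
6 | 6 | 0 | 1 | 2 | 3 | 4 | 5


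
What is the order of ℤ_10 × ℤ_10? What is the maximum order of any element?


|ℤ_10 × ℤ_10| = 10 × 10 = 100
Max element order = lcm(10,10) = 10
Cyclic? No (gcd=10)

|ℤ_10×ℤ_10| = 100, max element order = 10


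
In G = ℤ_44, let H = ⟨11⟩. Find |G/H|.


|⟨11⟩| = n / gcd(11, 44) = 44 / 11 = 4
H is normal (ℤ_44 is abelian).
|G/H| = |G| / |H| = 44 / 4 = 11

|G/H| = 11


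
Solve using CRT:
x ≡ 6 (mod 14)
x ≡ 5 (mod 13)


m₁ = 14, m₂ = 13, gcd = 1, so CRT applies. M = m₁·m₂ = 182
Let M₁ = M/m₁ = 13, M₂ = M/m₂ = 14
Find y₁ ≡ M₁⁻¹ (mod m₁): 13⁻¹ ≡ 13 (mod 14)
Find y₂ ≡ M₂⁻¹ (mod m₂): 14⁻¹ ≡ 1 (mod 13)
x = a₁·M₁·y₁ + a₂·M₂·y₂ = 6·13·13 + 5·14·1 = 1084
Reduce mod 182: x ≡ 174
Check: 174 mod 14 = 6 ✓, 174 mod 13 = 5 ✓

x ≡ 174 (mod 182)


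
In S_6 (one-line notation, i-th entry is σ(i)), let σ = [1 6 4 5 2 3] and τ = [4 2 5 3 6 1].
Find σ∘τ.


σ∘τ: apply τ first, then σ
1 →τ 4 →σ 5
2 →τ 2 →σ 6
3 →τ 5 →σ 2
4 →τ 3 →σ 4
5 →τ 6 →σ 3
6 →τ 1 →σ 1

σ∘τ = [5 6 2 4 3 1]


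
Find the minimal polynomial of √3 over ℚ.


√3 satisfies x² - 3 = 0, irreducible over ℚ since 3 is squarefree

Minimal polynomial: x² - 3


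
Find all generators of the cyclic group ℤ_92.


g generates ℤ_n iff gcd(g,n) = 1
Prime factors of 92: 2, 23
Generators are g ∈ {1,...,91} not divisible by any of these primes.
Generators: {1, 3, 5, 7, 9, 11, 13, 15, 17, 19, 21, 25, 27, 29, 31, 33, 35, 37, 39, 41, 43, 45, 47, 49, 51, 53, 55, 57, 59, 61, 63, 65, 67, 71, 73, 75, 77, 79, 81, 83, 85, 87, 89, 91}
Number of generators = φ(92) = 44

Generators of ℤ_92 = {1, 3, 5, 7, 9, 11, 13, 15, 17, 19, 21, 25, 27, 29, 31, 33, 35, 37, 39, 41, 43, 45, 47, 49, 51, 53, 55, 57, 59, 61, 63, 65, 67, 71, 73, 75, 77, 79, 81, 83, 85, 87, 89, 91}


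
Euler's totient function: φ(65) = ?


Factor n: 65 = 5 × 13
φ(n) = n · ∏(1 - 1/p) over distinct primes p | n
φ(65) = 65 · (1 - 1/5) · (1 - 1/13) = 48

φ(65) = 48


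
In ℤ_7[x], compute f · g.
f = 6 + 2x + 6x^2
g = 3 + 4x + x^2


Expand and collect like terms; reduce coefficients mod 7:
x^0: 6·3 = 18 ≡ 4 (mod 7)
x^1: 6·4 + 2·3 = 30 ≡ 2 (mod 7)
x^2: 6·1 + 2·4 + 6·3 = 32 ≡ 4 (mod 7)
x^3: 2·1 + 6·4 = 26 ≡ 5 (mod 7)
x^4: 6·1 = 6 ≡ 6 (mod 7)
Result: 4 + 2x + 4x^2 + 5x^3 + 6x^4

f · g = 4 + 2x + 4x^2 + 5x^3 + 6x^4


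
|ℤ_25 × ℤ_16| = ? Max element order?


|ℤ_25 × ℤ_16| = 25 × 16 = 400
Max element order = lcm(25,16) = 400
Cyclic? Yes (gcd=1)

|ℤ_25×ℤ_16| = 400, max element order = 400


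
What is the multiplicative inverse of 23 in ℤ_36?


Use the extended Euclidean algorithm to write 1 = 23·s + 36·t; then s mod 36 is the inverse.
Euclidean algorithm:
  23 = 0·36 + 23
  36 = 1·23 + 13
  23 = 1·13 + 10
  13 = 1·10 + 3
  10 = 3·3 + 1
  3 = 3·1 + 0
gcd(23,36) = 1
Back-substitution gives: 23·(11) + 36·(-7) = 1
So 23⁻¹ ≡ 11 ≡ 11 (mod 36)
Check: 23 × 11 = 253 ≡ 1 (mod 36) ✓

23⁻¹ ≡ 11 (mod 36)


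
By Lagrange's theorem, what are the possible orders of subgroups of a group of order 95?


Lagrange's theorem: |H| divides |G|
|G| = 95
Divisors of 95: 1, 5, 19, 95

Possible subgroup orders: {1, 5, 19, 95}


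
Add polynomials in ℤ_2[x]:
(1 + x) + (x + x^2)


Add coefficients mod 2:
x^0: 1 + 0 = 1 (mod 2)
x^1: 1 + 1 = 0 (mod 2)
x^2: 0 + 1 = 1 (mod 2)
Result: 1 + x^2

f + g = 1 + x^2


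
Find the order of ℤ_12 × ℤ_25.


|A × B| = |A| · |B|
|ℤ_12 × ℤ_25| = 12 × 25 = 300

|ℤ_12 × ℤ_25| = 300


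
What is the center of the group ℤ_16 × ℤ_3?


Z(G) = {g ∈ G | gx = xg for all x ∈ G}
Direct product of abelian groups is abelian, so Z(G) = G

Z(ℤ_16 × ℤ_3) = ℤ_16 × ℤ_3


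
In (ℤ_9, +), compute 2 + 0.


Operation: addition mod 9
2 + 0 = (a + b) mod 9 with a = 2, b = 0

2 + 0 = 2


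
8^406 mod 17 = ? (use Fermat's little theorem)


Fermat's little theorem: if p is prime and gcd(a,p)=1, then a^(p-1) ≡ 1 (mod p)
p = 17 is prime, gcd(8,17) = 1
Reduce exponent: 406 mod 16 = 6
So 8^406 ≡ 8^6 (mod 17)
8^6 mod 17 = 4

8^406 ≡ 4 (mod 17)


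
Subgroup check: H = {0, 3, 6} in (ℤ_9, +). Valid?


Subgroup test for H = {0, 3, 6} in (ℤ_9, +):
(1) 0 ∈ H? Yes
(2) Closure: for all a,b ∈ H, (a+b) mod 9 ∈ H? Yes
(3) Inverses: for all a ∈ H, -a mod 9 ∈ H? Yes

Yes, H is a subgroup of ℤ_9


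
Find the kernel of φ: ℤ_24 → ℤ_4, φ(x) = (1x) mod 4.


Kernel = preimage of identity
ker(φ) = {x ∈ ℤ_24 : 1x ≡ 0 (mod 4)}. Since 4 | 24, φ is well-defined. The kernel is the cyclic subgroup ⟨4⟩ of ℤ_24 (order 6), i.e. {0, 4, 8, 12, 16, 20}

ker(φ) = {0, 4, 8, 12, 16, 20}


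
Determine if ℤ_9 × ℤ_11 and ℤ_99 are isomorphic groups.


Comparing ℤ_9 × ℤ_11 and ℤ_99:
gcd(9,11) = 1, so ℤ_9 × ℤ_11 ≅ ℤ_99 (CRT)

Yes, ℤ_9 × ℤ_11 ≅ ℤ_99


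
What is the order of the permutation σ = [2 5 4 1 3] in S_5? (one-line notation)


Cycle decomposition: (1 2 5 3 4)
Cycle lengths: 5
Order = lcm(5) = 5

ord(σ) = 5


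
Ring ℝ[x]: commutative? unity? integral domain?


Polynomial ring over ℝ (an integral domain) is a commutative integral domain with unity 1
Commutative: Yes
Integral domain: Yes
Has unity: Yes

ℝ[x]: Commutative=Yes, Unity=Yes


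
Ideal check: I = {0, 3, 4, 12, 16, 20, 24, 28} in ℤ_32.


Check ideal conditions for I = {0, 3, 4, 12, 16, 20, 24, 28} in ℤ_32:
(1) I is an additive subgroup? No
(2) For r ∈ ℤ_32 and a ∈ I: r·a ∈ I? No  [counterexample: r=2, a=3, r·a mod 32 = 6 ∉ I]

No, I is not an ideal of ℤ_32


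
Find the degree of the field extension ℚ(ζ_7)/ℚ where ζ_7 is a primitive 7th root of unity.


[ℚ(ζ_n):ℚ] = deg Φ_n(x) = φ(n). Here φ(7) = 6

[ℚ(ζ_7)/ℚ where ζ_7 is a primitive 7th root of unity] = 6


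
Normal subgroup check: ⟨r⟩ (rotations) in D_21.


H = ⟨r⟩ (rotations) in D_21
The rotation subgroup ⟨r⟩ has index 2 in D_21, so it is normal

Yes, normal subgroup


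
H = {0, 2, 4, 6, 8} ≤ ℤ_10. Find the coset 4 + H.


4 + H = {4 + h (mod 10) : h ∈ H}
4+0=4, 4+2=6, 4+4=8, 4+6=0, 4+8=2
4 + H = {0, 2, 4, 6, 8} = 0 + H

4 + H = {0, 2, 4, 6, 8}


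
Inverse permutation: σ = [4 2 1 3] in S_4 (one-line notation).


To find σ⁻¹, swap domain and range:
σ(1) = 4 → σ⁻¹(4) = 1
σ(2) = 2 → σ⁻¹(2) = 2
σ(3) = 1 → σ⁻¹(1) = 3
σ(4) = 3 → σ⁻¹(3) = 4

σ⁻¹ = [3 2 4 1]


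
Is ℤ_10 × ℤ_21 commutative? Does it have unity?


Direct product ring; commutative with unity (1,1); but (1,0)·(0,1) = (0,0) gives zero divisors, so not an integral domain
Commutative: Yes
Integral domain: No
Has unity: Yes

ℤ_10 × ℤ_21: Commutative=Yes, Unity=Yes


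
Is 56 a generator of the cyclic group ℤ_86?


g generates ℤ_n iff gcd(g, n) = 1
gcd(56, 86) = 2
Since gcd = 2 ≠ 1, ⟨56⟩ has order 43 < 86, so 56 is not a generator.

No, 56 does not generate ℤ_86


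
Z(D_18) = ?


Z(G) = {g ∈ G | gx = xg for all x ∈ G}
For even n, Z(D_n) = {e, r^(n/2)}: the 180° rotation r^9 commutes with every reflection and rotation

Z(D_18) = {e, r^9}


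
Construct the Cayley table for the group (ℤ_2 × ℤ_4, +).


Elements: {(0,0), (0,1), (0,2), (0,3), (1,0), (1,1), (1,2), (1,3)}
Operation: componentwise addition mod (2, 4)
Entry (a, b) = ((a₁+b₁) mod 2, (a₂+b₂) mod 4)

Cayley table:
      | (0,0) | (0,1) | (0,2) | (0,3) | (1,0) | (1,1) | (1,2) | (1,3)
(0,0) | (0,0) | (0,1) | (0,2) | (0,3) | (1,0) | (1,1) | (1,2) | (1,3)
(0,1) | (0,1) | (0,2) | (0,3) | (0,0) | (1,1) | (1,2) | (1,3) | (1,0)
(0,2) | (0,2) | (0,3) | (0,0) | (0,1) | (1,2) | (1,3) | (1,0) | (1,1)
(0,3) | (0,3) | (0,0) | (0,1) | (0,2) | (1,3) | (1,0) | (1,1) | (1,2)
(1,0) | (1,0) | (1,1) | (1,2) | (1,3) | (0,0) | (0,1) | (0,2) | (0,3)
(1,1) | (1,1) | (1,2) | (1,3) | (1,0) | (0,1) | (0,2) | (0,3) | (0,0)
(1,2) | (1,2) | (1,3) | (1,0) | (1,1) | (0,2) | (0,3) | (0,0) | (0,1)
(1,3) | (1,3) | (1,0) | (1,1) | (1,2) | (0,3) | (0,0) | (0,1) | (0,2)


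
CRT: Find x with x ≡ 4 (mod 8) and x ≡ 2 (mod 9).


m₁ = 8, m₂ = 9, gcd = 1, so CRT applies. M = m₁·m₂ = 72
Let M₁ = M/m₁ = 9, M₂ = M/m₂ = 8
Find y₁ ≡ M₁⁻¹ (mod m₁): 9⁻¹ ≡ 1 (mod 8)
Find y₂ ≡ M₂⁻¹ (mod m₂): 8⁻¹ ≡ 8 (mod 9)
x = a₁·M₁·y₁ + a₂·M₂·y₂ = 4·9·1 + 2·8·8 = 164
Reduce mod 72: x ≡ 20
Check: 20 mod 8 = 4 ✓, 20 mod 9 = 2 ✓

x ≡ 20 (mod 72)


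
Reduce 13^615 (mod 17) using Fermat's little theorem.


Fermat's little theorem: if p is prime and gcd(a,p)=1, then a^(p-1) ≡ 1 (mod p)
p = 17 is prime, gcd(13,17) = 1
Reduce exponent: 615 mod 16 = 7
So 13^615 ≡ 13^7 (mod 17)
13^7 mod 17 = 4

13^615 ≡ 4 (mod 17)


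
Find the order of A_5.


|A_n| = n!/2 (even permutations)
|A_5| = 5!/2 = 120/2 = 60

|A_5| = 60


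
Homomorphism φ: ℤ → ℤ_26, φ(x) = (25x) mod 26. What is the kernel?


Kernel = preimage of identity
ker(φ) = {x ∈ ℤ : 25x ≡ 0 (mod 26)}. gcd(25,26) = 1, so 25x ≡ 0 (mod 26) ⟺ x ≡ 0 (mod 26/1 = 26). Hence ker(φ) = 26ℤ

ker(φ) = 26ℤ


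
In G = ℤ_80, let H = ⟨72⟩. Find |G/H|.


|⟨72⟩| = n / gcd(72, 80) = 80 / 8 = 10
H is normal (ℤ_80 is abelian).
|G/H| = |G| / |H| = 80 / 10 = 8

|G/H| = 8


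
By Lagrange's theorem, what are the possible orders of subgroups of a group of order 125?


Lagrange's theorem: |H| divides |G|
|G| = 125
Divisors of 125: 1, 5, 25, 125

Possible subgroup orders: {1, 5, 25, 125}


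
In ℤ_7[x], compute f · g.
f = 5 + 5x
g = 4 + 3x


Expand and collect like terms; reduce coefficients mod 7:
x^0: 5·4 = 20 ≡ 6 (mod 7)
x^1: 5·3 + 5·4 = 35 ≡ 0 (mod 7)
x^2: 5·3 = 15 ≡ 1 (mod 7)
Result: 6 + x^2

f · g = 6 + x^2


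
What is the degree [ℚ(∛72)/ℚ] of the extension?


∛72 has minimal polynomial x³ - 72 (irreducible over ℚ since 72 is not a perfect cube)

[ℚ(∛72)/ℚ] = 3


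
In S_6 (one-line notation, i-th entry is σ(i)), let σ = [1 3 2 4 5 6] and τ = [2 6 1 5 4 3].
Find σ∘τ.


σ∘τ: apply τ first, then σ
1 →τ 2 →σ 3
2 →τ 6 →σ 6
3 →τ 1 →σ 1
4 →τ 5 →σ 5
5 →τ 4 →σ 4
6 →τ 3 →σ 2

σ∘τ = [3 6 1 5 4 2]


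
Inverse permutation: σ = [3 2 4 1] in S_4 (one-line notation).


To find σ⁻¹, swap domain and range:
σ(1) = 3 → σ⁻¹(3) = 1
σ(2) = 2 → σ⁻¹(2) = 2
σ(3) = 4 → σ⁻¹(4) = 3
σ(4) = 1 → σ⁻¹(1) = 4

σ⁻¹ = [4 2 1 3]


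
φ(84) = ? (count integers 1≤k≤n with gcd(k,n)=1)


Factor n: 84 = 2^2 × 3 × 7
φ(n) = n · ∏(1 - 1/p) over distinct primes p | n
φ(84) = 84 · (1 - 1/2) · (1 - 1/3) · (1 - 1/7) = 24

φ(84) = 24
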